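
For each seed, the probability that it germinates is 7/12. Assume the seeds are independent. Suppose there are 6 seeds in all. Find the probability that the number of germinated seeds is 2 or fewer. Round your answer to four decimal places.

0.2030

X ~ Binomial(6, 0.583333); P(X ≤ 2) = Σ C(6,k) p^k (1−p)^(6−k) over k:
  k=0: C(6,0)·0.583333^0·0.416667^6 = 0.005233
  k=1: C(6,1)·0.583333^1·0.416667^5 = 0.043955
  k=2: C(6,2)·0.583333^2·0.416667^4 = 0.153844
Total = 0.203032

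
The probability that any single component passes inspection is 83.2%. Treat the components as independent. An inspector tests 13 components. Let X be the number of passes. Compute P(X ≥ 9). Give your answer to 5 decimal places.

0.94729

X ~ Binomial(13, 0.832); P(X ≥ 9) = Σ C(13,k) p^k (1−p)^(13−k) over k:
  k=9: C(13,9)·0.832^9·0.168^4 = 0.1088061
  k=10: C(13,10)·0.832^10·0.168^3 = 0.2155396
  k=11: C(13,11)·0.832^11·0.168^2 = 0.2911185
  k=12: C(13,12)·0.832^12·0.168^1 = 0.2402883
  k=13: C(13,13)·0.832^13·0.168^0 = 0.0915384
Total = 0.9472908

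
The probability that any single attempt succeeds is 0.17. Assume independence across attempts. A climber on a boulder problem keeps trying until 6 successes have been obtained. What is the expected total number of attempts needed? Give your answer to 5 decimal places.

Y = total attempts until the sixth success; negative binomial with r=6, p=0.17.
E[Y] = r / p = 6 / 0.17 = 35.2941176

35.29412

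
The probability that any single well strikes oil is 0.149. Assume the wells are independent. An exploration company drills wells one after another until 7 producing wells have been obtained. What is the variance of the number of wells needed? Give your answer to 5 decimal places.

268.32125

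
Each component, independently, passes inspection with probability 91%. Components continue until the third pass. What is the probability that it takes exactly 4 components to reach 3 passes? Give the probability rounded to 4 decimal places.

Y = trial on which the third success occurs; negative binomial, r=3, p=0.91.
P(Y=4) = C(3,2) · p^3 · (1−p)^1
= 3 · 0.75357 · 0.09 = 0.203464

0.2035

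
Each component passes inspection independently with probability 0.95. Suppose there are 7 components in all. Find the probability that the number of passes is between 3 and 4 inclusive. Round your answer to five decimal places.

X ~ Binomial(7, 0.95); P(3 ≤ X ≤ 4) = Σ C(7,k) p^k (1−p)^(7−k) over k:
  k=3: C(7,3)·0.95^3·0.05^4 = 0.0001876
  k=4: C(7,4)·0.95^4·0.05^3 = 0.0035635
Total = 0.0037510

0.00375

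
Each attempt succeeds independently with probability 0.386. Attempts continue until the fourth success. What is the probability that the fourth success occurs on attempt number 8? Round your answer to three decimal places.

0.110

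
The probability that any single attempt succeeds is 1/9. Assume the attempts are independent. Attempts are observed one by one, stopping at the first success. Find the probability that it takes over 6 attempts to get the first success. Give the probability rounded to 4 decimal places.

0.4933

Y = number of attempts to the first success; geometric, p = 0.111111.
P(Y > 6) = P(first 6 all fail) = (1−p)^6 = 0.493270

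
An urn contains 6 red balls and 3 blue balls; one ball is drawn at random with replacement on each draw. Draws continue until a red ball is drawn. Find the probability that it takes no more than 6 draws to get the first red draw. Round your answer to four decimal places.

0.9986

Y = number of draws to the first success; geometric, p = 0.666667.
P(Y ≤ 6) = 1 − (1−p)^6 = 1 − 0.001372 = 0.998628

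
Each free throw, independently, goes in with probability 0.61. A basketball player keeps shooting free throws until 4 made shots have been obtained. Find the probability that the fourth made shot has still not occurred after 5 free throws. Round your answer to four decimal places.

Needing more than 5 free throws ⇔ fewer than 4 successes in the first 5. With X ~ Binomial(5, 0.61), P(Y > 5) = P(X ≤ 3).
  k=0: C(5,0)·0.61^0·0.39^5 = 0.009022
  k=1: C(5,1)·0.61^1·0.39^4 = 0.070560
  k=2: C(5,2)·0.61^2·0.39^3 = 0.220726
  k=3: C(5,3)·0.61^3·0.39^2 = 0.345238
P(X ≤ 3) = 0.645546

0.6455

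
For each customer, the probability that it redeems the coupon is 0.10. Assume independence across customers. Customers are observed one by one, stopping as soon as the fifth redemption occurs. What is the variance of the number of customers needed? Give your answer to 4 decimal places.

Y = total customers until the fifth success; negative binomial with r=5, p=0.10.
Var(Y) = r(1−p)/p² = 5·0.90 / 0.10² = 450.000000

450.0000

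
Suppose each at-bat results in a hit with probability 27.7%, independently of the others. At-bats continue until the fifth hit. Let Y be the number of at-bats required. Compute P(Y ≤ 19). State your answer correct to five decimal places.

0.63892

Finishing within 19 at-bats ⇔ at least 5 successes in the first 19. With X ~ Binomial(19, 0.277), P(Y ≤ 19) = 1 − P(X ≤ 4).
  k=0: C(19,0)·0.277^0·0.723^19 = 0.0021068
  k=1: C(19,1)·0.277^1·0.723^18 = 0.0153364
  k=2: C(19,2)·0.277^2·0.723^17 = 0.0528819
  k=3: C(19,3)·0.277^3·0.723^16 = 0.1148090
  k=4: C(19,4)·0.277^4·0.723^15 = 0.1759452
1 − 0.3610792 = 0.6389208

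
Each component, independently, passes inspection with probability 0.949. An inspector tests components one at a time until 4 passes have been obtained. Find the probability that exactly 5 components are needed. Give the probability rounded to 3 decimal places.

0.165

Y = trial on which the fourth success occurs; negative binomial, r=4, p=0.949.
P(Y=5) = C(4,3) · p^4 · (1−p)^1
= 4 · 0.81108 · 0.051 = 0.16546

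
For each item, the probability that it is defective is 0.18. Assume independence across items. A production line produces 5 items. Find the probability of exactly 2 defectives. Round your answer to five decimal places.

0.17864

X ~ Binomial(n=5, p=0.18).
P(X=2) = C(5,2) · p^2 · (1−p)^3
= 10 · 0.0324 · 0.55137 = 0.1786432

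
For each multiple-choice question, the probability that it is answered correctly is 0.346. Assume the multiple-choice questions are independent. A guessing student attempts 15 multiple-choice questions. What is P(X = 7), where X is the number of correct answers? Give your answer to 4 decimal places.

0.1279

X ~ Binomial(n=15, p=0.346).
P(X=7) = C(15,7) · p^7 · (1−p)^8
= 6435 · 0.00059365 · 0.033467 = 0.127851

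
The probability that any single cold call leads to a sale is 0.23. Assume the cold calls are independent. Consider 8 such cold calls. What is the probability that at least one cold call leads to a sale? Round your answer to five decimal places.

0.87643

P(at least one) = 1 − P(none) = 1 − (1 − 0.23)^8
= 1 − 0.1235736 = 0.8764264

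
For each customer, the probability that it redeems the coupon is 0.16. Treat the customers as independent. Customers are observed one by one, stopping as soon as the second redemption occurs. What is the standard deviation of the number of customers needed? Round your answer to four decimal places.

Y = total customers until the second success; negative binomial with r=2, p=0.16.
SD(Y) = √[r(1−p)/p²] = √(65.625000) = 8.100926

8.1009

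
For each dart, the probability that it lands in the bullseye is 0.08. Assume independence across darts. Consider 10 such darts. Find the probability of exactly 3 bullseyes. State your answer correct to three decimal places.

0.034

X ~ Binomial(n=10, p=0.08).
P(X=3) = C(10,3) · p^3 · (1−p)^7
= 120 · 0.000512 · 0.55785 = 0.03427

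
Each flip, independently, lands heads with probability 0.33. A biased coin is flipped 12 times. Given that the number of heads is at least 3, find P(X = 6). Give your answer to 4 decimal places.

X ~ Binomial(12, 0.33). Want P(X=6 | X≥3) = P(X=6) / P(X≥3).
P(X=6) = C(12,6)·0.33^6·0.67^6 = 0.107945
P(X≥3) = 1 − 0.008183 − 0.048364 − 0.131015 = 0.812439
Ratio = 0.107945 / 0.812439 = 0.132866

0.1329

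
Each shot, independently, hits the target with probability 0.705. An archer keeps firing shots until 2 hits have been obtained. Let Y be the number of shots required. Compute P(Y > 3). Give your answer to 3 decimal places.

0.210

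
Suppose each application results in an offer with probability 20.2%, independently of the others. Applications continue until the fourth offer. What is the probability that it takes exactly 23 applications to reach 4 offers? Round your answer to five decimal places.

Y = trial on which the fourth success occurs; negative binomial, r=4, p=0.202.
P(Y=23) = C(22,3) · p^4 · (1−p)^19
= 1540 · 0.001665 · 0.013742 = 0.0352356

0.03524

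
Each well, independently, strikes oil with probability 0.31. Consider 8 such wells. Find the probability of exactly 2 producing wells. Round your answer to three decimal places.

0.290

X ~ Binomial(n=8, p=0.31).
P(X=2) = C(8,2) · p^2 · (1−p)^6
= 28 · 0.0961 · 0.10792 = 0.29039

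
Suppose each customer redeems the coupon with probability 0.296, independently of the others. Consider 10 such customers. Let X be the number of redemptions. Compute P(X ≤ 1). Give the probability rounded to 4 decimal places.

0.1556

X ~ Binomial(10, 0.296); P(X ≤ 1) = Σ C(10,k) p^k (1−p)^(10−k) over k:
  k=0: C(10,0)·0.296^0·0.704^10 = 0.029904
  k=1: C(10,1)·0.296^1·0.704^9 = 0.125732
Total = 0.155636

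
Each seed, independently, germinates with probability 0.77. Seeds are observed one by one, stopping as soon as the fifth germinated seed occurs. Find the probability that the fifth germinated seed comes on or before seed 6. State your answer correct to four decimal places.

0.5820

Finishing within 6 seeds ⇔ at least 5 successes in the first 6. With X ~ Binomial(6, 0.77), P(Y ≤ 6) = 1 − P(X ≤ 4).
  k=0: C(6,0)·0.77^0·0.23^6 = 0.000148
  k=1: C(6,1)·0.77^1·0.23^5 = 0.002974
  k=2: C(6,2)·0.77^2·0.23^4 = 0.024888
  k=3: C(6,3)·0.77^3·0.23^3 = 0.111093
  k=4: C(6,4)·0.77^4·0.23^2 = 0.278939
1 − 0.418041 = 0.581959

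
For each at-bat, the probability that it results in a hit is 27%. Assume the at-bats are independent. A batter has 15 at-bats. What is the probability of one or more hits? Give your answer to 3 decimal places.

P(at least one) = 1 − P(none) = 1 − (1 − 0.27)^15
= 1 − 0.00891 = 0.99109

0.991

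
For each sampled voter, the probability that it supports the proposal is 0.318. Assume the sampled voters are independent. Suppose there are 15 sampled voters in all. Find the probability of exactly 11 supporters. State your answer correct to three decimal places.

0.001

X ~ Binomial(n=15, p=0.318).
P(X=11) = C(15,11) · p^11 · (1−p)^4
= 1365 · 3.3628e-06 · 0.21634 = 0.00099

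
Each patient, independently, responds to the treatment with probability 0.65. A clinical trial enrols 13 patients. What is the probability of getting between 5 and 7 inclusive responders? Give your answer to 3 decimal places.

0.272

X ~ Binomial(13, 0.65); P(5 ≤ X ≤ 7) = Σ C(13,k) p^k (1−p)^(13−k) over k:
  k=5: C(13,5)·0.65^5·0.35^8 = 0.03363
  k=6: C(13,6)·0.65^6·0.35^7 = 0.08327
  k=7: C(13,7)·0.65^7·0.35^6 = 0.15464
Total = 0.27153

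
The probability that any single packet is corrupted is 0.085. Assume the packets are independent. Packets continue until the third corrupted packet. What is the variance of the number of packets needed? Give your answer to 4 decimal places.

Y = total packets until the third success; negative binomial with r=3, p=0.085.
Var(Y) = r(1−p)/p² = 3·0.915 / 0.085² = 379.930796

379.9308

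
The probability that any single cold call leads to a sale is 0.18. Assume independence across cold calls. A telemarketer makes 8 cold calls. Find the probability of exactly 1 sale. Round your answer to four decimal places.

0.3590

X ~ Binomial(n=8, p=0.18).
P(X=1) = C(8,1) · p^1 · (1−p)^7
= 8 · 0.18 · 0.24929 = 0.358971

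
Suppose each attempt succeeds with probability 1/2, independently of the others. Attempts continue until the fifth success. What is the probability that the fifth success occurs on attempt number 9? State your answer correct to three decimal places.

Y = trial on which the fifth success occurs; negative binomial, r=5, p=0.50.
P(Y=9) = C(8,4) · p^5 · (1−p)^4
= 70 · 0.03125 · 0.0625 = 0.13672

0.137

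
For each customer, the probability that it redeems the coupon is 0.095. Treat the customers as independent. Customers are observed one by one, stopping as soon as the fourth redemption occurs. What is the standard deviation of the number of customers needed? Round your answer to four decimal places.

20.0277

Y = total customers until the fourth success; negative binomial with r=4, p=0.095.
SD(Y) = √[r(1−p)/p²] = √(401.108033) = 20.027682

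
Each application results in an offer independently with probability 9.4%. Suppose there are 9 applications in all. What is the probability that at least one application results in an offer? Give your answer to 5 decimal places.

0.58870

P(at least one) = 1 − P(none) = 1 − (1 − 0.094)^9
= 1 − 0.4112953 = 0.5887047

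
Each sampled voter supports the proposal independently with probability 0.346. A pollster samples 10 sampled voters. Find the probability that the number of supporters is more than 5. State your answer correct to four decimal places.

0.0903

X ~ Binomial(10, 0.346); P(X ≥ 6) = Σ C(10,k) p^k (1−p)^(10−k) over k:
  k=6: C(10,6)·0.346^6·0.654^4 = 0.065915
  k=7: C(10,7)·0.346^7·0.654^3 = 0.019927
  k=8: C(10,8)·0.346^8·0.654^2 = 0.003953
  k=9: C(10,9)·0.346^9·0.654^1 = 0.000465
  k=10: C(10,10)·0.346^10·0.654^0 = 0.000025
Total = 0.090285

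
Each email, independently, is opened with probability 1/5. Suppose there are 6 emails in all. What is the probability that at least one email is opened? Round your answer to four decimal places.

P(at least one) = 1 − P(none) = 1 − (1 − 0.20)^6
= 1 − 0.262144 = 0.737856

0.7379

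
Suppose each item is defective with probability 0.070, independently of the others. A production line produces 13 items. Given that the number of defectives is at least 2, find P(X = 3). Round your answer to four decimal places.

X ~ Binomial(13, 0.07). Want P(X=3 | X≥2) = P(X=3) / P(X≥2).
P(X=3) = C(13,3)·0.07^3·0.93^10 = 0.047478
P(X≥2) = 1 − 0.389295 − 0.380923 = 0.229783
Ratio = 0.047478 / 0.229783 = 0.206620

0.2066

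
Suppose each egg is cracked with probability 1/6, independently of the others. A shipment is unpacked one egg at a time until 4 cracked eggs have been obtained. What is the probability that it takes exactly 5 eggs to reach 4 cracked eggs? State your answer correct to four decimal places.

Y = trial on which the fourth success occurs; negative binomial, r=4, p=0.166667.
P(Y=5) = C(4,3) · p^4 · (1−p)^1
= 4 · 0.0007716 · 0.83333 = 0.002572

0.0026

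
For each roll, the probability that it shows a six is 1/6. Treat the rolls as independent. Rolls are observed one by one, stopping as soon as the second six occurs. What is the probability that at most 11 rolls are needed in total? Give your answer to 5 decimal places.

0.56932

Finishing within 11 rolls ⇔ at least 2 successes in the first 11. With X ~ Binomial(11, 0.166667), P(Y ≤ 11) = 1 − P(X ≤ 1).
  k=0: C(11,0)·0.166667^0·0.833333^11 = 0.1345880
  k=1: C(11,1)·0.166667^1·0.833333^10 = 0.2960936
1 − 0.4306816 = 0.5693184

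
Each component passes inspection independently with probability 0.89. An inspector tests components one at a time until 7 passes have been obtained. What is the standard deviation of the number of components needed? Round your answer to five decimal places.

Y = total components until the seventh success; negative binomial with r=7, p=0.89.
SD(Y) = √[r(1−p)/p²] = √(0.9720995) = 0.9859511

0.98595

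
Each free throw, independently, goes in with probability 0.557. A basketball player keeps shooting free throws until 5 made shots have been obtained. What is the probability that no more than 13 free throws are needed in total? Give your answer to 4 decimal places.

Finishing within 13 free throws ⇔ at least 5 successes in the first 13. With X ~ Binomial(13, 0.557), P(Y ≤ 13) = 1 − P(X ≤ 4).
  k=0: C(13,0)·0.557^0·0.443^13 = 0.000025
  k=1: C(13,1)·0.557^1·0.443^12 = 0.000414
  k=2: C(13,2)·0.557^2·0.443^11 = 0.003121
  k=3: C(13,3)·0.557^3·0.443^10 = 0.014387
  k=4: C(13,4)·0.557^4·0.443^9 = 0.045223
1 − 0.063170 = 0.936830

0.9368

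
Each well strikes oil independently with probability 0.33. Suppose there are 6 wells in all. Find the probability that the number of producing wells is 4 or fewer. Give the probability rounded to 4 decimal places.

X ~ Binomial(6, 0.33); P(X ≤ 4) = Σ C(6,k) p^k (1−p)^(6−k) over k:
  k=0: C(6,0)·0.33^0·0.67^6 = 0.090458
  k=1: C(6,1)·0.33^1·0.67^5 = 0.267325
  k=2: C(6,2)·0.33^2·0.67^4 = 0.329169
  k=3: C(6,3)·0.33^3·0.67^3 = 0.216170
  k=4: C(6,4)·0.33^4·0.67^2 = 0.079854
Total = 0.982976

0.9830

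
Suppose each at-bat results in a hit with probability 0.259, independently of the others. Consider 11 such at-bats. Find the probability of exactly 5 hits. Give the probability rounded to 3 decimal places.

0.089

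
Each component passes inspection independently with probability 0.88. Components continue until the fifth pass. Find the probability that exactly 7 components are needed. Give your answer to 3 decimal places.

0.114

Y = trial on which the fifth success occurs; negative binomial, r=5, p=0.88.
P(Y=7) = C(6,4) · p^5 · (1−p)^2
= 15 · 0.52773 · 0.0144 = 0.11399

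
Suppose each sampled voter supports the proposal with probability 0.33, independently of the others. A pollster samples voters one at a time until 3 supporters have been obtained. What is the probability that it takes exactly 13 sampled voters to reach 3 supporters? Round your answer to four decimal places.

Y = trial on which the third success occurs; negative binomial, r=3, p=0.33.
P(Y=13) = C(12,2) · p^3 · (1−p)^10
= 66 · 0.035937 · 0.018228 = 0.043235

0.0432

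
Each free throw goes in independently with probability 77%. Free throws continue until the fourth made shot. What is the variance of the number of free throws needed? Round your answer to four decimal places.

1.5517

Y = total free throws until the fourth success; negative binomial with r=4, p=0.77.
Var(Y) = r(1−p)/p² = 4·0.23 / 0.77² = 1.551695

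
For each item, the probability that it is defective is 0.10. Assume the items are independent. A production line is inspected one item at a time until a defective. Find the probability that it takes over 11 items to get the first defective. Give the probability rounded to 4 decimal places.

Y = number of items to the first success; geometric, p = 0.10.
P(Y > 11) = P(first 11 all fail) = (1−p)^11 = 0.313811

0.3138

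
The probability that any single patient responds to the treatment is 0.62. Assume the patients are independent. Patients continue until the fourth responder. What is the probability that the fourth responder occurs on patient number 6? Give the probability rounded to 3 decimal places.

0.213

Y = trial on which the fourth success occurs; negative binomial, r=4, p=0.62.
P(Y=6) = C(5,3) · p^4 · (1−p)^2
= 10 · 0.14776 · 0.1444 = 0.21337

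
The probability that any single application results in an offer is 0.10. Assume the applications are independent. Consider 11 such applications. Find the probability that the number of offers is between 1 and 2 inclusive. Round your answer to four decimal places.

X ~ Binomial(11, 0.10); P(1 ≤ X ≤ 2) = Σ C(11,k) p^k (1−p)^(11−k) over k:
  k=1: C(11,1)·0.10^1·0.90^10 = 0.383546
  k=2: C(11,2)·0.10^2·0.90^9 = 0.213081
Total = 0.596628

0.5966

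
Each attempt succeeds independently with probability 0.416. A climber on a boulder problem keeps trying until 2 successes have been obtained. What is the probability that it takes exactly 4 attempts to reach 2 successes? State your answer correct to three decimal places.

0.177

Y = trial on which the second success occurs; negative binomial, r=2, p=0.416.
P(Y=4) = C(3,1) · p^2 · (1−p)^2
= 3 · 0.17306 · 0.34106 = 0.17707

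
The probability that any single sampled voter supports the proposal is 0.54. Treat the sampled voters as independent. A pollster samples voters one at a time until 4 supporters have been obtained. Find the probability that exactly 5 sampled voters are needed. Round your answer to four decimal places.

Y = trial on which the fourth success occurs; negative binomial, r=4, p=0.54.
P(Y=5) = C(4,3) · p^4 · (1−p)^1
= 4 · 0.085031 · 0.46 = 0.156456

0.1565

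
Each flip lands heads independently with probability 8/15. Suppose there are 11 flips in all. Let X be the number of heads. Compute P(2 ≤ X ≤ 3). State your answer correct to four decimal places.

X ~ Binomial(11, 0.533333); P(2 ≤ X ≤ 3) = Σ C(11,k) p^k (1−p)^(11−k) over k:
  k=2: C(11,2)·0.533333^2·0.466667^9 = 0.016422
  k=3: C(11,3)·0.533333^3·0.466667^8 = 0.056303
Total = 0.072725

0.0727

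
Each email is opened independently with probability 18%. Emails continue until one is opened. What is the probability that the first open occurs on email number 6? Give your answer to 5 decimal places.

0.06673

Geometric (trials to first success), p = 0.18.
P(Y = 6) = (1−p)^5 · p = 0.37074 · 0.18 = 0.0667332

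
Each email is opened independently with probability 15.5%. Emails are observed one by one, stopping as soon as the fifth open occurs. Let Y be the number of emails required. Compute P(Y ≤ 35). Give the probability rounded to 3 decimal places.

Finishing within 35 emails ⇔ at least 5 successes in the first 35. With X ~ Binomial(35, 0.155), P(Y ≤ 35) = 1 − P(X ≤ 4).
  k=0: C(35,0)·0.155^0·0.845^35 = 0.00275
  k=1: C(35,1)·0.155^1·0.845^34 = 0.01768
  k=2: C(35,2)·0.155^2·0.845^33 = 0.05514
  k=3: C(35,3)·0.155^3·0.845^32 = 0.11125
  k=4: C(35,4)·0.155^4·0.845^31 = 0.16326
1 − 0.35009 = 0.64991

0.650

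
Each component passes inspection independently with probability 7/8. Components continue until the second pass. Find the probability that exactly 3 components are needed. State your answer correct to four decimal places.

0.1914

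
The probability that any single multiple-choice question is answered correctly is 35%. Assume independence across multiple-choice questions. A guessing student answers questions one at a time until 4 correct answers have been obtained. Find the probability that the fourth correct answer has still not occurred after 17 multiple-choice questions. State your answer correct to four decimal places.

0.1028

Needing more than 17 multiple-choice questions ⇔ fewer than 4 successes in the first 17. With X ~ Binomial(17, 0.35), P(Y > 17) = P(X ≤ 3).
  k=0: C(17,0)·0.35^0·0.65^17 = 0.000660
  k=1: C(17,1)·0.35^1·0.65^16 = 0.006041
  k=2: C(17,2)·0.35^2·0.65^15 = 0.026024
  k=3: C(17,3)·0.35^3·0.65^14 = 0.070065
P(X ≤ 3) = 0.102790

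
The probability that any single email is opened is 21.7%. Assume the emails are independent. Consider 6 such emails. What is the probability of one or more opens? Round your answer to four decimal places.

0.7696

P(at least one) = 1 − P(none) = 1 − (1 − 0.217)^6
= 1 − 0.230447 = 0.769553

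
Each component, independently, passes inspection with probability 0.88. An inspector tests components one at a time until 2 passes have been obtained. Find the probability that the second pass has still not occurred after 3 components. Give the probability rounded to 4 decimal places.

0.0397

Needing more than 3 components ⇔ fewer than 2 successes in the first 3. With X ~ Binomial(3, 0.88), P(Y > 3) = P(X ≤ 1).
  k=0: C(3,0)·0.88^0·0.12^3 = 0.001728
  k=1: C(3,1)·0.88^1·0.12^2 = 0.038016
P(X ≤ 1) = 0.039744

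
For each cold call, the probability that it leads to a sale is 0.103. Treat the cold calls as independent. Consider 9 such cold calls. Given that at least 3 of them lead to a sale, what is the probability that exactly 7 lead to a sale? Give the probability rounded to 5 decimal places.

X ~ Binomial(9, 0.103). Want P(X=7 | X≥3) = P(X=7) / P(X≥3).
P(X=7) = C(9,7)·0.103^7·0.897^2 = 0.0000036
P(X≥3) = 1 − 0.3759516 − 0.3885253 − 0.1784531 = 0.0570700
Ratio = 0.0000036 / 0.0570700 = 0.0000624

0.00006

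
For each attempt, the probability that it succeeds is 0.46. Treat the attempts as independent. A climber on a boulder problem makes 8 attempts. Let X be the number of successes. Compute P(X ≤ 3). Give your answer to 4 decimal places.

X ~ Binomial(8, 0.46); P(X ≤ 3) = Σ C(8,k) p^k (1−p)^(8−k) over k:
  k=0: C(8,0)·0.46^0·0.54^8 = 0.007230
  k=1: C(8,1)·0.46^1·0.54^7 = 0.049272
  k=2: C(8,2)·0.46^2·0.54^6 = 0.146905
  k=3: C(8,3)·0.46^3·0.54^5 = 0.250282
Total = 0.453690

0.4537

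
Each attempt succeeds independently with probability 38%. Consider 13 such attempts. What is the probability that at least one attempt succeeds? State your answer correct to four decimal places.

P(at least one) = 1 − P(none) = 1 − (1 − 0.38)^13
= 1 − 0.002000 = 0.998000

0.9980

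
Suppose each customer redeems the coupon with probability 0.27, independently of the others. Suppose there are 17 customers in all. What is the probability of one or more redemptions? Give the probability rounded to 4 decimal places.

P(at least one) = 1 − P(none) = 1 − (1 − 0.27)^17
= 1 − 0.004748 = 0.995252

0.9953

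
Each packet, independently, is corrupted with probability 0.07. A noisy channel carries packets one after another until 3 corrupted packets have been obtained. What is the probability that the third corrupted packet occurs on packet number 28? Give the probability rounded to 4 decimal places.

Y = trial on which the third success occurs; negative binomial, r=3, p=0.07.
P(Y=28) = C(27,2) · p^3 · (1−p)^25
= 351 · 0.000343 · 0.16296 = 0.019619

0.0196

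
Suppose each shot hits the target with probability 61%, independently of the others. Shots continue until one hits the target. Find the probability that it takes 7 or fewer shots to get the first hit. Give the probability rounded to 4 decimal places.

0.9986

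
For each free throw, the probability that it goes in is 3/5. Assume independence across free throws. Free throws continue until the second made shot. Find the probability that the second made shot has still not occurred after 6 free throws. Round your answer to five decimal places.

Needing more than 6 free throws ⇔ fewer than 2 successes in the first 6. With X ~ Binomial(6, 0.60), P(Y > 6) = P(X ≤ 1).
  k=0: C(6,0)·0.60^0·0.40^6 = 0.0040960
  k=1: C(6,1)·0.60^1·0.40^5 = 0.0368640
P(X ≤ 1) = 0.0409600

0.04096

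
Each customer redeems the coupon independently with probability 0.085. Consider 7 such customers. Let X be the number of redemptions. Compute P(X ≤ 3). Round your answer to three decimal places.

X ~ Binomial(7, 0.085); P(X ≤ 3) = Σ C(7,k) p^k (1−p)^(7−k) over k:
  k=0: C(7,0)·0.085^0·0.915^7 = 0.53697
  k=1: C(7,1)·0.085^1·0.915^6 = 0.34918
  k=2: C(7,2)·0.085^2·0.915^5 = 0.09731
  k=3: C(7,3)·0.085^3·0.915^4 = 0.01507
Total = 0.99852

0.999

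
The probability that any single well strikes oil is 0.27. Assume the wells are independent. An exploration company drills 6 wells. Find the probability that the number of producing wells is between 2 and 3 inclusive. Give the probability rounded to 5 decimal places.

X ~ Binomial(6, 0.27); P(2 ≤ X ≤ 3) = Σ C(6,k) p^k (1−p)^(6−k) over k:
  k=2: C(6,2)·0.27^2·0.73^4 = 0.3105348
  k=3: C(6,3)·0.27^3·0.73^3 = 0.1531404
Total = 0.4636752

0.46368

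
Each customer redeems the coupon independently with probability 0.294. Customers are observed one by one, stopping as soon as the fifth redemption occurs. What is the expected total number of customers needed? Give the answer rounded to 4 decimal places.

17.0068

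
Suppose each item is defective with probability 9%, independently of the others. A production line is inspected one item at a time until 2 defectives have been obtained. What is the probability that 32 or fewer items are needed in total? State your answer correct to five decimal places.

Finishing within 32 items ⇔ at least 2 successes in the first 32. With X ~ Binomial(32, 0.09), P(Y ≤ 32) = 1 − P(X ≤ 1).
  k=0: C(32,0)·0.09^0·0.91^32 = 0.0489018
  k=1: C(32,1)·0.09^1·0.91^31 = 0.1547660
1 − 0.2036678 = 0.7963322

0.79633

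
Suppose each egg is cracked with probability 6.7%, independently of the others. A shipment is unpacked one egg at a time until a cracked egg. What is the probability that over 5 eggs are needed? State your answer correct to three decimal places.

0.707

Y = number of eggs to the first success; geometric, p = 0.067.
P(Y > 5) = P(first 5 all fail) = (1−p)^5 = 0.70698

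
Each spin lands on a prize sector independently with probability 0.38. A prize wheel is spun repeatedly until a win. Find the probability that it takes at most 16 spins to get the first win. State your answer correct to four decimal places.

Y = number of spins to the first success; geometric, p = 0.38.
P(Y ≤ 16) = 1 − (1−p)^16 = 1 − 0.000477 = 0.999523

0.9995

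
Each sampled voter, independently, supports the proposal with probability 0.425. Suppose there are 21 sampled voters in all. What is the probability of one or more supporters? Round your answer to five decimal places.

0.99999

P(at least one) = 1 − P(none) = 1 − (1 − 0.425)^21
= 1 − 0.0000090 = 0.9999910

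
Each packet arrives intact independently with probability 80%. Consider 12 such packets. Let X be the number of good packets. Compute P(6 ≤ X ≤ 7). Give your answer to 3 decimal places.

X ~ Binomial(12, 0.80); P(6 ≤ X ≤ 7) = Σ C(12,k) p^k (1−p)^(12−k) over k:
  k=6: C(12,6)·0.80^6·0.20^6 = 0.01550
  k=7: C(12,7)·0.80^7·0.20^5 = 0.05315
Total = 0.06865

0.069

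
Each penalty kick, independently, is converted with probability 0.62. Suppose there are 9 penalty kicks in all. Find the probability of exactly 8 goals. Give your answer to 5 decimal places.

X ~ Binomial(n=9, p=0.62).
P(X=8) = C(9,8) · p^8 · (1−p)^1
= 9 · 0.021834 · 0.38 = 0.0746723

0.07467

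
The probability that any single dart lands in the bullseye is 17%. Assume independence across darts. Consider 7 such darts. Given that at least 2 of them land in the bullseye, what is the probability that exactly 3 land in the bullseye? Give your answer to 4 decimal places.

X ~ Binomial(7, 0.17). Want P(X=3 | X≥2) = P(X=3) / P(X≥2).
P(X=3) = C(7,3)·0.17^3·0.83^4 = 0.081607
P(X≥2) = 1 − 0.271361 − 0.389059 = 0.339580
Ratio = 0.081607 / 0.339580 = 0.240317

0.2403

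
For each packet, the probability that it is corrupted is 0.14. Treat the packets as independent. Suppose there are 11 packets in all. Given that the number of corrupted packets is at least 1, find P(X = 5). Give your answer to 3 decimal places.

X ~ Binomial(11, 0.14). Want P(X=5 | X≥1) = P(X=5) / P(X≥1).
P(X=5) = C(11,5)·0.14^5·0.86^6 = 0.01005
P(X≥1) = 1 − 0.19032 = 0.80968
Ratio = 0.01005 / 0.80968 = 0.01242

0.012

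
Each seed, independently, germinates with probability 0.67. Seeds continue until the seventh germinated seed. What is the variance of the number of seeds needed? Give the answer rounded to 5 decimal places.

Y = total seeds until the seventh success; negative binomial with r=7, p=0.67.
Var(Y) = r(1−p)/p² = 7·0.33 / 0.67² = 5.1459122

5.14591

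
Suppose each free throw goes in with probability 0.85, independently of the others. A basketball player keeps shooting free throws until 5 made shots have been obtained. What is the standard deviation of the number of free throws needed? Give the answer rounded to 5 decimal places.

1.01885

Y = total free throws until the fifth success; negative binomial with r=5, p=0.85.
SD(Y) = √[r(1−p)/p²] = √(1.0380623) = 1.0188534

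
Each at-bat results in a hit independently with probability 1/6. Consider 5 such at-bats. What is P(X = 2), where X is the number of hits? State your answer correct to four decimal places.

X ~ Binomial(n=5, p=0.166667).
P(X=2) = C(5,2) · p^2 · (1−p)^3
= 10 · 0.027778 · 0.5787 = 0.160751

0.1608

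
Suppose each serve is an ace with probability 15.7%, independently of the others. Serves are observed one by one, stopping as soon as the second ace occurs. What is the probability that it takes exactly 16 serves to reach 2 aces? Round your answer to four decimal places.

Y = trial on which the second success occurs; negative binomial, r=2, p=0.157.
P(Y=16) = C(15,1) · p^2 · (1−p)^14
= 15 · 0.024649 · 0.091535 = 0.033844

0.0338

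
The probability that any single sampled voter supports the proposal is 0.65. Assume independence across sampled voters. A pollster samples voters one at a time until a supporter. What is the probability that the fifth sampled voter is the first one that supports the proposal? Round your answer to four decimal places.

0.0098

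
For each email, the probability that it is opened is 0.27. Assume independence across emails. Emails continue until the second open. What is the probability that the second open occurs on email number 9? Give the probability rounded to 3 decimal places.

Y = trial on which the second success occurs; negative binomial, r=2, p=0.27.
P(Y=9) = C(8,1) · p^2 · (1−p)^7
= 8 · 0.0729 · 0.11047 = 0.06443

0.064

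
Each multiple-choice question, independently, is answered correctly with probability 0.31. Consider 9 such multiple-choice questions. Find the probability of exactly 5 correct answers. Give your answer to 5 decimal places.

X ~ Binomial(n=9, p=0.31).
P(X=5) = C(9,5) · p^5 · (1−p)^4
= 126 · 0.0028629 · 0.22667 = 0.0817665

0.08177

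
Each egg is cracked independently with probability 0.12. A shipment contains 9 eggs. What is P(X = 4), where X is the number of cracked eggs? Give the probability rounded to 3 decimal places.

X ~ Binomial(n=9, p=0.12).
P(X=4) = C(9,4) · p^4 · (1−p)^5
= 126 · 0.00020736 · 0.52773 = 0.01379

0.014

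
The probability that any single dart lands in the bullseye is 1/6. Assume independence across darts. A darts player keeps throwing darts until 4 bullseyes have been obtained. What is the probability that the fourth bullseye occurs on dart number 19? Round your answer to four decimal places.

0.0409

Y = trial on which the fourth success occurs; negative binomial, r=4, p=0.166667.
P(Y=19) = C(18,3) · p^4 · (1−p)^15
= 816 · 0.0007716 · 0.064905 = 0.040866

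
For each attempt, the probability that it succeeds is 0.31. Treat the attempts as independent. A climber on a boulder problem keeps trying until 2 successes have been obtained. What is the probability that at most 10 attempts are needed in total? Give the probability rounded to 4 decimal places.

0.8656

Finishing within 10 attempts ⇔ at least 2 successes in the first 10. With X ~ Binomial(10, 0.31), P(Y ≤ 10) = 1 − P(X ≤ 1).
  k=0: C(10,0)·0.31^0·0.69^10 = 0.024462
  k=1: C(10,1)·0.31^1·0.69^9 = 0.109901
1 − 0.134363 = 0.865637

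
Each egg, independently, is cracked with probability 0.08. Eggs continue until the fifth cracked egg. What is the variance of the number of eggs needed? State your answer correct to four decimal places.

718.7500

Y = total eggs until the fifth success; negative binomial with r=5, p=0.08.
Var(Y) = r(1−p)/p² = 5·0.92 / 0.08² = 718.750000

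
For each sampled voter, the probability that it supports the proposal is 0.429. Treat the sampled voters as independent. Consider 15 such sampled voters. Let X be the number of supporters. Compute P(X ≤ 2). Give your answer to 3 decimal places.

X ~ Binomial(15, 0.429); P(X ≤ 2) = Σ C(15,k) p^k (1−p)^(15−k) over k:
  k=0: C(15,0)·0.429^0·0.571^15 = 0.00022
  k=1: C(15,1)·0.429^1·0.571^14 = 0.00252
  k=2: C(15,2)·0.429^2·0.571^13 = 0.01325
Total = 0.01600

0.016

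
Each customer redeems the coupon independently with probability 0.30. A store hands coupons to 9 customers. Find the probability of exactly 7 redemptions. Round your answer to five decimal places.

0.00386

X ~ Binomial(n=9, p=0.30).
P(X=7) = C(9,7) · p^7 · (1−p)^2
= 36 · 0.0002187 · 0.49 = 0.0038579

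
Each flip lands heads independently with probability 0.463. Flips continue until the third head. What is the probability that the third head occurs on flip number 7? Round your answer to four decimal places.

Y = trial on which the third success occurs; negative binomial, r=3, p=0.463.
P(Y=7) = C(6,2) · p^3 · (1−p)^4
= 15 · 0.099253 · 0.083157 = 0.123803

0.1238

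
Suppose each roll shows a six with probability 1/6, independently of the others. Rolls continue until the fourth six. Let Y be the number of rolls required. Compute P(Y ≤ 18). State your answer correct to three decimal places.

Finishing within 18 rolls ⇔ at least 4 successes in the first 18. With X ~ Binomial(18, 0.166667), P(Y ≤ 18) = 1 − P(X ≤ 3).
  k=0: C(18,0)·0.166667^0·0.833333^18 = 0.03756
  k=1: C(18,1)·0.166667^1·0.833333^17 = 0.13522
  k=2: C(18,2)·0.166667^2·0.833333^16 = 0.22987
  k=3: C(18,3)·0.166667^3·0.833333^15 = 0.24520
1 − 0.64785 = 0.35215

0.352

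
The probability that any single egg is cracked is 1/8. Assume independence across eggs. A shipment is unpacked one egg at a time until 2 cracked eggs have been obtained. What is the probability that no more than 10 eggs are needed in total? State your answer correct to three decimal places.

Finishing within 10 eggs ⇔ at least 2 successes in the first 10. With X ~ Binomial(10, 0.125), P(Y ≤ 10) = 1 − P(X ≤ 1).
  k=0: C(10,0)·0.125^0·0.875^10 = 0.26308
  k=1: C(10,1)·0.125^1·0.875^9 = 0.37582
1 − 0.63890 = 0.36110

0.361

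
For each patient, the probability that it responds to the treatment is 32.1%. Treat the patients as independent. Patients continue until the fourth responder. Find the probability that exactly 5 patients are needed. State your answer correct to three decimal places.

0.029

Y = trial on which the fourth success occurs; negative binomial, r=4, p=0.321.
P(Y=5) = C(4,3) · p^4 · (1−p)^1
= 4 · 0.010617 · 0.679 = 0.02884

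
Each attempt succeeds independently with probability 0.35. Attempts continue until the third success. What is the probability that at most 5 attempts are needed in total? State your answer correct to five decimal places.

0.23517

Finishing within 5 attempts ⇔ at least 3 successes in the first 5. With X ~ Binomial(5, 0.35), P(Y ≤ 5) = 1 − P(X ≤ 2).
  k=0: C(5,0)·0.35^0·0.65^5 = 0.1160291
  k=1: C(5,1)·0.35^1·0.65^4 = 0.3123859
  k=2: C(5,2)·0.35^2·0.65^3 = 0.3364156
1 − 0.7648306 = 0.2351694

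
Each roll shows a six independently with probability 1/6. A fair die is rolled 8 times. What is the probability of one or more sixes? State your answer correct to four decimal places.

P(at least one) = 1 − P(none) = 1 − (1 − 0.166667)^8
= 1 − 0.232568 = 0.767432

0.7674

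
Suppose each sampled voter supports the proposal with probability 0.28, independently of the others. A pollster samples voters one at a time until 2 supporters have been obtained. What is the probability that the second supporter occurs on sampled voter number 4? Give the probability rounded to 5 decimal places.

Y = trial on which the second success occurs; negative binomial, r=2, p=0.28.
P(Y=4) = C(3,1) · p^2 · (1−p)^2
= 3 · 0.0784 · 0.5184 = 0.1219277

0.12193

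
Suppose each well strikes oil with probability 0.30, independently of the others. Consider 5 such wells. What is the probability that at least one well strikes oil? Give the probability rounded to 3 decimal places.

P(at least one) = 1 − P(none) = 1 − (1 − 0.30)^5
= 1 − 0.16807 = 0.83193

0.832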